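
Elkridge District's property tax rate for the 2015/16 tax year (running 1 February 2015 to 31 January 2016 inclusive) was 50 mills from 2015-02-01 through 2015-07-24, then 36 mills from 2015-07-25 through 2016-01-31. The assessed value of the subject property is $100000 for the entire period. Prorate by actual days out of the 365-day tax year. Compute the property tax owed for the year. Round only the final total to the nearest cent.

2015-02-01 to 2015-07-24: 174 days at 50 mills → $100000 × 5% × 174/365 = $2383.5616
2015-07-25 to 2016-01-31: 191 days at 36 mills → $100000 × 3.6% × 191/365 = $1883.8356
Total = $4267.3973

$4267.40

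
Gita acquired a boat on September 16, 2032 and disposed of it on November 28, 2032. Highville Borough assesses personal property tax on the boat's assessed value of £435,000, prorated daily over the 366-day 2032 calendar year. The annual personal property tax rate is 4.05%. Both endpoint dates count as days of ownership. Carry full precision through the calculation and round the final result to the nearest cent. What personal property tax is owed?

£3,562.01

Days held (September 16 – November 28, 2032): 74 out of 366
Tax = £435,000 × 4.05% × 74/366 = £3,562.0082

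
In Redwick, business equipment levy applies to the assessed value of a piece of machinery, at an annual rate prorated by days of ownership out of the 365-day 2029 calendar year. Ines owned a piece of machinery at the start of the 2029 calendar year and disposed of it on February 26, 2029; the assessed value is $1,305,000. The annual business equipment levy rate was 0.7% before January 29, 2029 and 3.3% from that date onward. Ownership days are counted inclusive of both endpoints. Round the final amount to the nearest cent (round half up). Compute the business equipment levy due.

$4,122.37

January 1 – January 28, 2029: 28 days at 0.7% → $1,305,000 × 0.7% × 28/365 = $700.7671
January 29 – February 26, 2029: 29 days at 3.3% → $1,305,000 × 3.3% × 29/365 = $3,421.6027
Total = $4,122.3699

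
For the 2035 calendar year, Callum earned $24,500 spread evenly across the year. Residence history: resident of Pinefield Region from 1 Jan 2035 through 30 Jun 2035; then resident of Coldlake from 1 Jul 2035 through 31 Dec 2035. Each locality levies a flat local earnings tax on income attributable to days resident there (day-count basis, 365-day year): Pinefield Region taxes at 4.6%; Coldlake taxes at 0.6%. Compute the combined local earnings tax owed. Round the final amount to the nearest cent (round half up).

$632.97

Pinefield Region, 1 Jan – 30 Jun 2035: 181 days → $24,500 × 4.6% × 181/365 = $558.8685
Coldlake, 1 Jul – 31 Dec 2035: 184 days → $24,500 × 0.6% × 184/365 = $74.1041
Total = $632.9726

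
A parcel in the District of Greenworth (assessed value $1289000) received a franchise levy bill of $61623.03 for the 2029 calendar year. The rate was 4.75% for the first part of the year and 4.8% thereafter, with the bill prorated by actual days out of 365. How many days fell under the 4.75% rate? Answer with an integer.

Let d = days at the first rate; then 365 − d days at the second rate.
$1289000 × [4.75%·d + 4.8%·(365−d)] / 365 = $61623.03
Solving gives d = 141, so the new rate took effect on 22 May 2029.

141 days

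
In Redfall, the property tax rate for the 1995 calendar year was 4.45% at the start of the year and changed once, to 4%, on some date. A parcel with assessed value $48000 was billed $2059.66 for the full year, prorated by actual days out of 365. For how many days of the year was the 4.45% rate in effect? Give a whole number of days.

Let d = days at the first rate; then 365 − d days at the second rate.
$48000 × [4.45%·d + 4%·(365−d)] / 365 = $2059.66
Solving gives d = 236, so the new rate took effect on 25 Aug 1995.

236 days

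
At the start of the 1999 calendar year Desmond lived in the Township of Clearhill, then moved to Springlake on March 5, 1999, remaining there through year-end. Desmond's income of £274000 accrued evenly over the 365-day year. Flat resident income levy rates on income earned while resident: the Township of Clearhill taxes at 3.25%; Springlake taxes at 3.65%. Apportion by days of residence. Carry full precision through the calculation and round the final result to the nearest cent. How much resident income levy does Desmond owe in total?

£9811.83

The Township of Clearhill, January 1 – March 4, 1999: 63 days → £274000 × 3.25% × 63/365 = £1537.0274
Springlake, March 5 – December 31, 1999: 302 days → £274000 × 3.65% × 302/365 = £8274.8000
Total = £9811.8274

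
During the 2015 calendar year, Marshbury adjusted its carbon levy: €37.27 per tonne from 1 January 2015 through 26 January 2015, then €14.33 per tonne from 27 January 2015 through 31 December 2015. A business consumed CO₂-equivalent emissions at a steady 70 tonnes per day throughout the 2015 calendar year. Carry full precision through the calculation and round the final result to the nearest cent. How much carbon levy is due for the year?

€407,882.30

1 January – 26 January 2015: 26 days × 70 tonnes/day = 1,820 tonnes at €37.27/tonne → €67,831.40
27 January – 31 December 2015: 339 days × 70 tonnes/day = 23,730 tonnes at €14.33/tonne → €340,050.90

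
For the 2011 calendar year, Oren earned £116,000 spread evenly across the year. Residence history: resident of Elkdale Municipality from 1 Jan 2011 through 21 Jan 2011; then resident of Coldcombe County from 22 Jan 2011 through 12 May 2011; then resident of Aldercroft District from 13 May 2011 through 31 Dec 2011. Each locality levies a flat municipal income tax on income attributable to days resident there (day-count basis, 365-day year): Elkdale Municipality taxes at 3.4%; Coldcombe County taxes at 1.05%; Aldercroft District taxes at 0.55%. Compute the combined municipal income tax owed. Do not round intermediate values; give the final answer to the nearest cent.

£1,004.59

Elkdale Municipality, 1 Jan – 21 Jan 2011: 21 days → £116,000 × 3.4% × 21/365 = £226.9151
Coldcombe County, 22 Jan – 12 May 2011: 111 days → £116,000 × 1.05% × 111/365 = £370.4055
Aldercroft District, 13 May – 31 Dec 2011: 233 days → £116,000 × 0.55% × 233/365 = £407.2712
Total = £1,004.5918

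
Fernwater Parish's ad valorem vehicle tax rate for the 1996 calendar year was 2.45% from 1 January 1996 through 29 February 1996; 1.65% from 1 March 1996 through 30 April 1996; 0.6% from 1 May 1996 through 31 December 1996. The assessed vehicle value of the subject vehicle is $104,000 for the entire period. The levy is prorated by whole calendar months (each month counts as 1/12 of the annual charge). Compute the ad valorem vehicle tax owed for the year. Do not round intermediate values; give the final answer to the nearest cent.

1 January – 29 February 1996: 2 months at 2.45% → $104,000 × 2.45% × 2/12 = $424.6667
1 March – 30 April 1996: 2 months at 1.65% → $104,000 × 1.65% × 2/12 = $286.0000
1 May – 31 December 1996: 8 months at 0.6% → $104,000 × 0.6% × 8/12 = $416.0000
Total = $1,126.6667

$1,126.67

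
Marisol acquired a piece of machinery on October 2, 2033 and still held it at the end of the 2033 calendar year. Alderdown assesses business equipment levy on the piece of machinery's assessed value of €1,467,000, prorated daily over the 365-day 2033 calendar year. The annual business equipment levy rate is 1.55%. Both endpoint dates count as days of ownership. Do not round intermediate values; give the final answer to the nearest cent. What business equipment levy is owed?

€5,669.05

Days held (October 2 – December 31, 2033): 91 out of 365
Tax = €1,467,000 × 1.55% × 91/365 = €5,669.0507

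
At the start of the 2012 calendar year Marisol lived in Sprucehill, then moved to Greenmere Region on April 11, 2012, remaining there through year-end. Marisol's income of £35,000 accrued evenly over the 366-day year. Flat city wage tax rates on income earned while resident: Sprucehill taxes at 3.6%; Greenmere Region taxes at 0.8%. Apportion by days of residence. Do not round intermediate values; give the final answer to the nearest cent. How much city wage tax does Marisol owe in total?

£550.44

Sprucehill, January 1 – April 10, 2012: 101 days → £35,000 × 3.6% × 101/366 = £347.7049
Greenmere Region, April 11 – December 31, 2012: 265 days → £35,000 × 0.8% × 265/366 = £202.7322
Total = £550.4372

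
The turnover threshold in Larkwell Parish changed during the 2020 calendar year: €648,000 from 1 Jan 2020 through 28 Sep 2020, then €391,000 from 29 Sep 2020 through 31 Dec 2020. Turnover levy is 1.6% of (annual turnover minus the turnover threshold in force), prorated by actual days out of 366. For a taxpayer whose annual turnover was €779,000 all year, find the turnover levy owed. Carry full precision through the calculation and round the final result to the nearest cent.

1 Jan – 28 Sep 2020: 272 days, exemption €648,000 → (€779,000 − €648,000) × 1.6% × 272/366 = €1,557.6831
29 Sep – 31 Dec 2020: 94 days, exemption €391,000 → (€779,000 − €391,000) × 1.6% × 94/366 = €1,594.4044
Total = €3,152.0874

€3,152.09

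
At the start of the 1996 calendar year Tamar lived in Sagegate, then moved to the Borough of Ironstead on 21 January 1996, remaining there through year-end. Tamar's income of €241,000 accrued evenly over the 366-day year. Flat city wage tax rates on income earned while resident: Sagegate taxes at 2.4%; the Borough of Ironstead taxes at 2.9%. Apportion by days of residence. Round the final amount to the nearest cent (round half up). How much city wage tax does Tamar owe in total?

€6,923.15

Sagegate, 1 January – 20 January 1996: 20 days → €241,000 × 2.4% × 20/366 = €316.0656
The Borough of Ironstead, 21 January – 31 December 1996: 346 days → €241,000 × 2.9% × 346/366 = €6,607.0874
Total = €6,923.1530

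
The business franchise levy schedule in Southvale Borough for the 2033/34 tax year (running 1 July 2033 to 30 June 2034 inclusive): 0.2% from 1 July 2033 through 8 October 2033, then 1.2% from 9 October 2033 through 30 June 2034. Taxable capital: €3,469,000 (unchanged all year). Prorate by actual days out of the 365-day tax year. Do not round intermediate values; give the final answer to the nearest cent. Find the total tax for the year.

1 July – 8 October 2033: 100 days at 0.2% → €3,469,000 × 0.2% × 100/365 = €1,900.8219
9 October 2033 – 30 June 2034: 265 days at 1.2% → €3,469,000 × 1.2% × 265/365 = €30,223.0685
Total = €32,123.8904

€32,123.89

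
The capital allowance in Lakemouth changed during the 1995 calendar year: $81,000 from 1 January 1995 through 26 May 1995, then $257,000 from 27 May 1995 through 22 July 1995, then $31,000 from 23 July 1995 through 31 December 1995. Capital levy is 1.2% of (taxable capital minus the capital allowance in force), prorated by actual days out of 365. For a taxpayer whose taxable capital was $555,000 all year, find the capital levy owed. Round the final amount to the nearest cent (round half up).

$5,624.48

1 January – 26 May 1995: 146 days, exemption $81,000 → ($555,000 − $81,000) × 1.2% × 146/365 = $2,275.2000
27 May – 22 July 1995: 57 days, exemption $257,000 → ($555,000 − $257,000) × 1.2% × 57/365 = $558.4438
23 July – 31 December 1995: 162 days, exemption $31,000 → ($555,000 − $31,000) × 1.2% × 162/365 = $2,790.8384
Total = $5,624.4822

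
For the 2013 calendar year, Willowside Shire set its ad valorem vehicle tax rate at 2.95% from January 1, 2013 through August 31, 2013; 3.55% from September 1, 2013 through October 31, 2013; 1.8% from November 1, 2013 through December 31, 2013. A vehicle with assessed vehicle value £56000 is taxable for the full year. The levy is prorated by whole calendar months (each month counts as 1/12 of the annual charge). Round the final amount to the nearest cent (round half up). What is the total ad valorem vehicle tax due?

£1600.67

January 1 – August 31, 2013: 8 months at 2.95% → £56000 × 2.95% × 8/12 = £1101.3333
September 1 – October 31, 2013: 2 months at 3.55% → £56000 × 3.55% × 2/12 = £331.3333
November 1 – December 31, 2013: 2 months at 1.8% → £56000 × 1.8% × 2/12 = £168.0000
Total = £1600.6667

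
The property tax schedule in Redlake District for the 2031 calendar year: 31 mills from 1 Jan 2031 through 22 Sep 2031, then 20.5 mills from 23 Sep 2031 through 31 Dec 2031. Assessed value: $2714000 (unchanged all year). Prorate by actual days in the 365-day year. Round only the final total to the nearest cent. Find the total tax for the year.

$76326.60

1 Jan – 22 Sep 2031: 265 days at 31 mills → $2714000 × 3.1% × 265/365 = $61083.5890
23 Sep – 31 Dec 2031: 100 days at 20.5 mills → $2714000 × 2.05% × 100/365 = $15243.0137
Total = $76326.6027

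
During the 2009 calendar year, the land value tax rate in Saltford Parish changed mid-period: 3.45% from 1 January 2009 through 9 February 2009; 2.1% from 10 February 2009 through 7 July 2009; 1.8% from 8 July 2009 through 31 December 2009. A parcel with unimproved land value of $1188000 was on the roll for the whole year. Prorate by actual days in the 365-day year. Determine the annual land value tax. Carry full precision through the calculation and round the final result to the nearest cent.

$24977.29

1 January – 9 February 2009: 40 days at 3.45% → $1188000 × 3.45% × 40/365 = $4491.6164
10 February – 7 July 2009: 148 days at 2.1% → $1188000 × 2.1% × 148/365 = $10115.9014
8 July – 31 December 2009: 177 days at 1.8% → $1188000 × 1.8% × 177/365 = $10369.7753
Total = $24977.2932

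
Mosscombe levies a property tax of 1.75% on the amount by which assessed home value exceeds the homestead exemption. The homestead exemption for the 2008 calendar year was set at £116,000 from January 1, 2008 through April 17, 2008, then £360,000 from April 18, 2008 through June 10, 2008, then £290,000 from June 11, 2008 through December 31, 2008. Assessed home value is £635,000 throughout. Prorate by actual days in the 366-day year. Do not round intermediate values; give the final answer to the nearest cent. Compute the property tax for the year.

January 1 – April 17, 2008: 108 days, exemption £116,000 → (£635,000 − £116,000) × 1.75% × 108/366 = £2,680.0820
April 18 – June 10, 2008: 54 days, exemption £360,000 → (£635,000 − £360,000) × 1.75% × 54/366 = £710.0410
June 11 – December 31, 2008: 204 days, exemption £290,000 → (£635,000 − £290,000) × 1.75% × 204/366 = £3,365.1639
Total = £6,755.2869

£6,755.29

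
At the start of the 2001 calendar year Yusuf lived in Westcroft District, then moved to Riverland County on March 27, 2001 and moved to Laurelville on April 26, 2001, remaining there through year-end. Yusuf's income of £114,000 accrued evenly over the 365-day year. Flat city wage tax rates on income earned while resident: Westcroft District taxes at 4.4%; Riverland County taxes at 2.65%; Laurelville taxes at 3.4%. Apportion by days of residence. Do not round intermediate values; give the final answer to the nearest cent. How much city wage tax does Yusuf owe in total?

£4,071.21

Westcroft District, January 1 – March 26, 2001: 85 days → £114,000 × 4.4% × 85/365 = £1,168.1096
Riverland County, March 27 – April 25, 2001: 30 days → £114,000 × 2.65% × 30/365 = £248.3014
Laurelville, April 26 – December 31, 2001: 250 days → £114,000 × 3.4% × 250/365 = £2,654.7945
Total = £4,071.2055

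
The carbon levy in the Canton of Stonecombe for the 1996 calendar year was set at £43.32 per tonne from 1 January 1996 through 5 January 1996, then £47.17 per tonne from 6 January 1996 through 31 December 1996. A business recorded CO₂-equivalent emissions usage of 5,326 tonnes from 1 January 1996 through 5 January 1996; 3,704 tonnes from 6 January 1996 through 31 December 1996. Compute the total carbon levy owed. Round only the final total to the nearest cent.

£405,440.00

1 January – 5 January 1996: 5,326 tonnes at £43.32/tonne → £230,722.32
6 January – 31 December 1996: 3,704 tonnes at £47.17/tonne → £174,717.68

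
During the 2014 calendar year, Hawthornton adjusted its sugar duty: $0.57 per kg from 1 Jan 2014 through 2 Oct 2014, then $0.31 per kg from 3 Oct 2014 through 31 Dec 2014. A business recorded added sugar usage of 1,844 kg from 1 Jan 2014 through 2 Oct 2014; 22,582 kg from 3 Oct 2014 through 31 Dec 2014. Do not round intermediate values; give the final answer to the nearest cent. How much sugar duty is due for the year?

$8,051.50

1 Jan – 2 Oct 2014: 1,844 kg at $0.57/kg → $1,051.08
3 Oct – 31 Dec 2014: 22,582 kg at $0.31/kg → $7,000.42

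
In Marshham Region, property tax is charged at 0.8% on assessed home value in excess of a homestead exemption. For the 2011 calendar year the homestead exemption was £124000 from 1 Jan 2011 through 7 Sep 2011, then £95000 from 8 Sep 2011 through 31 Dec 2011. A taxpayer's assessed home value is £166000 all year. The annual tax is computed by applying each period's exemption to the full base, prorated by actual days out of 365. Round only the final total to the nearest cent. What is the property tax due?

1 Jan – 7 Sep 2011: 250 days, exemption £124000 → (£166000 − £124000) × 0.8% × 250/365 = £230.1370
8 Sep – 31 Dec 2011: 115 days, exemption £95000 → (£166000 − £95000) × 0.8% × 115/365 = £178.9589
Total = £409.0959

£409.10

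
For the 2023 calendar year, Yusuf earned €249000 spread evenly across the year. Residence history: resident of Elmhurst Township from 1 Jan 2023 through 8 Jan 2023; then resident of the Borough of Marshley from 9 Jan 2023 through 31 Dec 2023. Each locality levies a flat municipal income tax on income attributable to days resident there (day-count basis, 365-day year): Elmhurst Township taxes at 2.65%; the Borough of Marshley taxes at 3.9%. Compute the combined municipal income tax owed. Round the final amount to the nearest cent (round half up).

€9642.78

Elmhurst Township, 1 Jan – 8 Jan 2023: 8 days → €249000 × 2.65% × 8/365 = €144.6247
The Borough of Marshley, 9 Jan – 31 Dec 2023: 357 days → €249000 × 3.9% × 357/365 = €9498.1562
Total = €9642.7808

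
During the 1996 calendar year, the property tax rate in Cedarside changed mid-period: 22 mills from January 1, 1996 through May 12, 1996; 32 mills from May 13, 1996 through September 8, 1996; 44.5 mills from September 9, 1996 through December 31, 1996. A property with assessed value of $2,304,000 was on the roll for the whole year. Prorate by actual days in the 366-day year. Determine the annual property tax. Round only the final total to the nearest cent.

January 1 – May 12, 1996: 133 days at 22 mills → $2,304,000 × 2.2% × 133/366 = $18,419.4098
May 13 – September 8, 1996: 119 days at 32 mills → $2,304,000 × 3.2% × 119/366 = $23,971.6721
September 9 – December 31, 1996: 114 days at 44.5 mills → $2,304,000 × 4.45% × 114/366 = $31,934.9508
Total = $74,326.0328

$74,326.03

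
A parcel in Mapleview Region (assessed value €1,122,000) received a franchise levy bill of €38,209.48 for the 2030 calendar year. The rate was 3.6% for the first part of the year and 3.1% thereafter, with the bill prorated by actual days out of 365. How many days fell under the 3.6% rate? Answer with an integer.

223 days

Let d = days at the first rate; then 365 − d days at the second rate.
€1,122,000 × [3.6%·d + 3.1%·(365−d)] / 365 = €38,209.48
Solving gives d = 223, so the new rate took effect on 12 Aug 2030.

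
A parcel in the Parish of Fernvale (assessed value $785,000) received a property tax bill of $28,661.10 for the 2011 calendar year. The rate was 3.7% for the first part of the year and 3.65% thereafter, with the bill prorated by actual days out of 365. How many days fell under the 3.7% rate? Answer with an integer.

Let d = days at the first rate; then 365 − d days at the second rate.
$785,000 × [3.7%·d + 3.65%·(365−d)] / 365 = $28,661.10
Solving gives d = 8, so the new rate took effect on 9 January 2011.

8 days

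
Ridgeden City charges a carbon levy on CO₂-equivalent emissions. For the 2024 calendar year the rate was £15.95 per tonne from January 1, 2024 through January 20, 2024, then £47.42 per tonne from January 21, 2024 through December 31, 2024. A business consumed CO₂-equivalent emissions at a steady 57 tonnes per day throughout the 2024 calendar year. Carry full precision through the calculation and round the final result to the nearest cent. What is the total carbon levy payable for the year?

January 1 – January 20, 2024: 20 days × 57 tonnes/day = 1,140 tonnes at £15.95/tonne → £18,183.00
January 21 – December 31, 2024: 346 days × 57 tonnes/day = 19,722 tonnes at £47.42/tonne → £935,217.24

£953,400.24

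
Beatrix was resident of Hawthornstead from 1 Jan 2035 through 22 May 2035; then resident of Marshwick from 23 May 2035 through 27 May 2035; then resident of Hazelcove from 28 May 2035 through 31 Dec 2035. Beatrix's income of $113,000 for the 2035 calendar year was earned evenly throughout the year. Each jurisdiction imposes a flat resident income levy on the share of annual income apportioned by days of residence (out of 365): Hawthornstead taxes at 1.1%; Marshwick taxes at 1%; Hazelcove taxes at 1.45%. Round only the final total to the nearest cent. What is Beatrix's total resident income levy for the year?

Hawthornstead, 1 Jan – 22 May 2035: 142 days → $113,000 × 1.1% × 142/365 = $483.5781
Marshwick, 23 May – 27 May 2035: 5 days → $113,000 × 1% × 5/365 = $15.4795
Hazelcove, 28 May – 31 Dec 2035: 218 days → $113,000 × 1.45% × 218/365 = $978.6110
Total = $1,477.6685

$1,477.67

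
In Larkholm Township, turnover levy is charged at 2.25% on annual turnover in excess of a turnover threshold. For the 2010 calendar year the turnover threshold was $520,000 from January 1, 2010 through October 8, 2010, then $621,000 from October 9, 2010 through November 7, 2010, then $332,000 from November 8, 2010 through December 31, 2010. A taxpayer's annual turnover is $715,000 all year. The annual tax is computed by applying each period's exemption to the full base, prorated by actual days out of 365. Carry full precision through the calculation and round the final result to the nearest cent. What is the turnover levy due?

$4,826.53

January 1 – October 8, 2010: 281 days, exemption $520,000 → ($715,000 − $520,000) × 2.25% × 281/365 = $3,377.7740
October 9 – November 7, 2010: 30 days, exemption $621,000 → ($715,000 − $621,000) × 2.25% × 30/365 = $173.8356
November 8 – December 31, 2010: 54 days, exemption $332,000 → ($715,000 − $332,000) × 2.25% × 54/365 = $1,274.9178
Total = $4,826.5274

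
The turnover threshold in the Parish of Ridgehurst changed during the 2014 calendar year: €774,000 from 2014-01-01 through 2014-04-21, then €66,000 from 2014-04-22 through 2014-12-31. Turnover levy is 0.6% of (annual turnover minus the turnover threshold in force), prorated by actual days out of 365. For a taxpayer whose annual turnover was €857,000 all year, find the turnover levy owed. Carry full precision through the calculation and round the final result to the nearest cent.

2014-01-01 to 2014-04-21: 111 days, exemption €774,000 → (€857,000 − €774,000) × 0.6% × 111/365 = €151.4466
2014-04-22 to 2014-12-31: 254 days, exemption €66,000 → (€857,000 − €66,000) × 0.6% × 254/365 = €3,302.6959
Total = €3,454.1425

€3,454.14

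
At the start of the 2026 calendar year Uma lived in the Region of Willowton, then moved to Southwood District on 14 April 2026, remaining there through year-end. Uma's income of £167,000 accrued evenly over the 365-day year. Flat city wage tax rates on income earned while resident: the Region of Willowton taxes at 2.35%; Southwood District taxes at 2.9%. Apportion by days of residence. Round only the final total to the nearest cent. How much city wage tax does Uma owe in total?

The Region of Willowton, 1 January – 13 April 2026: 103 days → £167,000 × 2.35% × 103/365 = £1,107.4616
Southwood District, 14 April – 31 December 2026: 262 days → £167,000 × 2.9% × 262/365 = £3,476.3452
Total = £4,583.8068

£4,583.81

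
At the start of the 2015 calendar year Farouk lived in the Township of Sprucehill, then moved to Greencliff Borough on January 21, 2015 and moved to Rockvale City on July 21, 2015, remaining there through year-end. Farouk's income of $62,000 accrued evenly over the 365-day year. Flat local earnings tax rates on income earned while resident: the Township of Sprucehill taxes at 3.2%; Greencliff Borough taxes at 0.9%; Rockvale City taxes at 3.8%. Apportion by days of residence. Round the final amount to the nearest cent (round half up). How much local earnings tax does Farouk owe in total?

The Township of Sprucehill, January 1 – January 20, 2015: 20 days → $62,000 × 3.2% × 20/365 = $108.7123
Greencliff Borough, January 21 – July 20, 2015: 181 days → $62,000 × 0.9% × 181/365 = $276.7068
Rockvale City, July 21 – December 31, 2015: 164 days → $62,000 × 3.8% × 164/365 = $1,058.5863
Total = $1,444.0055

$1,444.01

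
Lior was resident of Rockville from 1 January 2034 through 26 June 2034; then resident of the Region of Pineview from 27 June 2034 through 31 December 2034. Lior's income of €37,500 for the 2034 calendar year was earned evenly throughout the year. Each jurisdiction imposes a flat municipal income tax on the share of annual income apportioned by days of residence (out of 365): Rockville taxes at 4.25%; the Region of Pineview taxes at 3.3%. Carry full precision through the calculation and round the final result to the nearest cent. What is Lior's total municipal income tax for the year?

€1,410.26

Rockville, 1 January – 26 June 2034: 177 days → €37,500 × 4.25% × 177/365 = €772.8596
The Region of Pineview, 27 June – 31 December 2034: 188 days → €37,500 × 3.3% × 188/365 = €637.3973
Total = €1,410.2568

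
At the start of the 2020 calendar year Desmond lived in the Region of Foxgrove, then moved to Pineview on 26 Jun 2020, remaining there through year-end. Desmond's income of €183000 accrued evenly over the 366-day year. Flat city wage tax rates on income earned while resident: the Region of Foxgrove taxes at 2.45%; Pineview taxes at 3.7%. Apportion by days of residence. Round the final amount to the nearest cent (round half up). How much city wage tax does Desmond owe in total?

The Region of Foxgrove, 1 Jan – 25 Jun 2020: 177 days → €183000 × 2.45% × 177/366 = €2168.2500
Pineview, 26 Jun – 31 Dec 2020: 189 days → €183000 × 3.7% × 189/366 = €3496.5000
Total = €5664.7500

€5664.75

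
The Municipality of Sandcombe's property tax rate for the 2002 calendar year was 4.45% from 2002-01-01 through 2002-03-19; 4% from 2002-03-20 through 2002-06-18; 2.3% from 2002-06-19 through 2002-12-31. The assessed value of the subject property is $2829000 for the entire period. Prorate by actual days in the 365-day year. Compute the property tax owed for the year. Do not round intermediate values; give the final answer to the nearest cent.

$90055.21

2002-01-01 to 2002-03-19: 78 days at 4.45% → $2829000 × 4.45% × 78/365 = $26902.6274
2002-03-20 to 2002-06-18: 91 days at 4% → $2829000 × 4% × 91/365 = $28212.4932
2002-06-19 to 2002-12-31: 196 days at 2.3% → $2829000 × 2.3% × 196/365 = $34940.0877
Total = $90055.2082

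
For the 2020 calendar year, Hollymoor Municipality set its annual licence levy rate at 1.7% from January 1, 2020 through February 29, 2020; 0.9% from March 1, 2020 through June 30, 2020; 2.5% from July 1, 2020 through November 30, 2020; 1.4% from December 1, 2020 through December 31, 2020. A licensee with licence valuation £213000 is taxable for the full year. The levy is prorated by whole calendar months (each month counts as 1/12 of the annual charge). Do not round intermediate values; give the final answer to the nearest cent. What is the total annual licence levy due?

£3709.75

January 1 – February 29, 2020: 2 months at 1.7% → £213000 × 1.7% × 2/12 = £603.5000
March 1 – June 30, 2020: 4 months at 0.9% → £213000 × 0.9% × 4/12 = £639.0000
July 1 – November 30, 2020: 5 months at 2.5% → £213000 × 2.5% × 5/12 = £2218.7500
December 1 – December 31, 2020: 1 month at 1.4% → £213000 × 1.4% × 1/12 = £248.5000
Total = £3709.7500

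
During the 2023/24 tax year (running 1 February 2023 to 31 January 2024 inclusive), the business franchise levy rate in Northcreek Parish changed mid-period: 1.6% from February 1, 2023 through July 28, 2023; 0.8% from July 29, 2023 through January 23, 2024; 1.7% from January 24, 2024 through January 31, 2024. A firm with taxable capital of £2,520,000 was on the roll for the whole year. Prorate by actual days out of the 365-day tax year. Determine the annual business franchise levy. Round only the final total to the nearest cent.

£30,488.55

February 1 – July 28, 2023: 178 days at 1.6% → £2,520,000 × 1.6% × 178/365 = £19,662.9041
July 29, 2023 – January 23, 2024: 179 days at 0.8% → £2,520,000 × 0.8% × 179/365 = £9,886.6849
January 24 – January 31, 2024: 8 days at 1.7% → £2,520,000 × 1.7% × 8/365 = £938.9589
Total = £30,488.5479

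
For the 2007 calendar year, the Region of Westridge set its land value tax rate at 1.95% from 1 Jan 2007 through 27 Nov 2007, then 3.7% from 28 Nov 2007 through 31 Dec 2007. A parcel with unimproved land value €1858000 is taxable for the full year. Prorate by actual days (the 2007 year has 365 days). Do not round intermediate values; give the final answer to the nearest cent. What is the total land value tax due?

1 Jan – 27 Nov 2007: 331 days at 1.95% → €1858000 × 1.95% × 331/365 = €32856.0575
28 Nov – 31 Dec 2007: 34 days at 3.7% → €1858000 × 3.7% × 34/365 = €6403.7370
Total = €39259.7945

€39259.79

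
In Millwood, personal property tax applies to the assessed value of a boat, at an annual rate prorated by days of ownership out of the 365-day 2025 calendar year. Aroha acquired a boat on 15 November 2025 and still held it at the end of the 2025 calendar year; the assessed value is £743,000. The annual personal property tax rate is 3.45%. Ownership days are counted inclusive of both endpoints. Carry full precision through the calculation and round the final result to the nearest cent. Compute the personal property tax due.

Days held (15 November – 31 December 2025): 47 out of 365
Tax = £743,000 × 3.45% × 47/365 = £3,300.7521

£3,300.75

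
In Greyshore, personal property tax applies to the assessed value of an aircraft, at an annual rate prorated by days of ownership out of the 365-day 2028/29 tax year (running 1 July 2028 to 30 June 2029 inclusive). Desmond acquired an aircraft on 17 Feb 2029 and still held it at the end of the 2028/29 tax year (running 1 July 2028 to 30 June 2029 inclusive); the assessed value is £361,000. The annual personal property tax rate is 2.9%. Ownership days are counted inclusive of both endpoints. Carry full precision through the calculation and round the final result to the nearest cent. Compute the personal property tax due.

Days held (17 Feb – 30 Jun 2029): 134 out of 365
Tax = £361,000 × 2.9% × 134/365 = £3,843.4137

£3,843.41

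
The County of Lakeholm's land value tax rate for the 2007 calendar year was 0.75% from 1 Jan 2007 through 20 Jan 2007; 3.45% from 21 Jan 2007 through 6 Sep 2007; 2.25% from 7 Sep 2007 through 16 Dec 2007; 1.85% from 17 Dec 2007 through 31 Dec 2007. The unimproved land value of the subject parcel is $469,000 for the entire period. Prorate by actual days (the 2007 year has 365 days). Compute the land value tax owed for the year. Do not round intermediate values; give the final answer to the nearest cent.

1 Jan – 20 Jan 2007: 20 days at 0.75% → $469,000 × 0.75% × 20/365 = $192.7397
21 Jan – 6 Sep 2007: 229 days at 3.45% → $469,000 × 3.45% × 229/365 = $10,151.6014
7 Sep – 16 Dec 2007: 101 days at 2.25% → $469,000 × 2.25% × 101/365 = $2,920.0068
17 Dec – 31 Dec 2007: 15 days at 1.85% → $469,000 × 1.85% × 15/365 = $356.5685
Total = $13,620.9164

$13,620.92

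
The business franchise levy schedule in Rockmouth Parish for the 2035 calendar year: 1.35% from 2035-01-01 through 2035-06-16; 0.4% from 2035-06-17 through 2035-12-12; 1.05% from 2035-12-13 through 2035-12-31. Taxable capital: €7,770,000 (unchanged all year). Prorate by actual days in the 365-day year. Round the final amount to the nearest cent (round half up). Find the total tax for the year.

€67,481.92

2035-01-01 to 2035-06-16: 167 days at 1.35% → €7,770,000 × 1.35% × 167/365 = €47,993.0548
2035-06-17 to 2035-12-12: 179 days at 0.4% → €7,770,000 × 0.4% × 179/365 = €15,241.9726
2035-12-13 to 2035-12-31: 19 days at 1.05% → €7,770,000 × 1.05% × 19/365 = €4,246.8904
Total = €67,481.9178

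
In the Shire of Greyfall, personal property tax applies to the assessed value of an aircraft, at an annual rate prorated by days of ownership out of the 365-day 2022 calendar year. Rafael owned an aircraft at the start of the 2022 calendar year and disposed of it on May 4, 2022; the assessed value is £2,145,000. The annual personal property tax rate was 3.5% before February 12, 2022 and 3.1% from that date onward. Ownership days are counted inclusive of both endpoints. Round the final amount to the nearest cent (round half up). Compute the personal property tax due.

£23,577.37

January 1 – February 11, 2022: 42 days at 3.5% → £2,145,000 × 3.5% × 42/365 = £8,638.7671
February 12 – May 4, 2022: 82 days at 3.1% → £2,145,000 × 3.1% × 82/365 = £14,938.6027
Total = £23,577.3699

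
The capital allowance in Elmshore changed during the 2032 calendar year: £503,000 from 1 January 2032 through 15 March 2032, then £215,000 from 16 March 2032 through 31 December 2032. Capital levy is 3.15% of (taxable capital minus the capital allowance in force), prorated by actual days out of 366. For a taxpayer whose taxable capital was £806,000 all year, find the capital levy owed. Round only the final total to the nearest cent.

1 January – 15 March 2032: 75 days, exemption £503,000 → (£806,000 − £503,000) × 3.15% × 75/366 = £1,955.8402
16 March – 31 December 2032: 291 days, exemption £215,000 → (£806,000 − £215,000) × 3.15% × 291/366 = £14,801.6434
Total = £16,757.4836

£16,757.48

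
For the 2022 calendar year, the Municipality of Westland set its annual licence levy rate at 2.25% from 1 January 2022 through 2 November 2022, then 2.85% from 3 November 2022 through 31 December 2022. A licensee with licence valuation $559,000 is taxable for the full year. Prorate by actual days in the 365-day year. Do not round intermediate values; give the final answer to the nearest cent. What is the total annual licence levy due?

$13,119.65

1 January – 2 November 2022: 306 days at 2.25% → $559,000 × 2.25% × 306/365 = $10,544.4247
3 November – 31 December 2022: 59 days at 2.85% → $559,000 × 2.85% × 59/365 = $2,575.2288
Total = $13,119.6534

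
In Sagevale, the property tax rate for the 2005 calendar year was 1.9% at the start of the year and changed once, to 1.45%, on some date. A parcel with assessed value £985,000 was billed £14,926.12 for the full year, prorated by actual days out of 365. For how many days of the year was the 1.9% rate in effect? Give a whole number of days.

Let d = days at the first rate; then 365 − d days at the second rate.
£985,000 × [1.9%·d + 1.45%·(365−d)] / 365 = £14,926.12
Solving gives d = 53, so the new rate took effect on 23 February 2005.

53 days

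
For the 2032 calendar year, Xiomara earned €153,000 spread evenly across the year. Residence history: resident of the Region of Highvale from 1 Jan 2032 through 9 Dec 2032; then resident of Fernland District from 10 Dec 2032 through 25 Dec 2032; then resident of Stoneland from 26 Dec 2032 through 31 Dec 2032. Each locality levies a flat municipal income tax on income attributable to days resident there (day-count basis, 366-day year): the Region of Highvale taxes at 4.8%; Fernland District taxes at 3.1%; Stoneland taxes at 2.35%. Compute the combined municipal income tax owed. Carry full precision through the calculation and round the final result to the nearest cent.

€7,168.84

The Region of Highvale, 1 Jan – 9 Dec 2032: 344 days → €153,000 × 4.8% × 344/366 = €6,902.5574
Fernland District, 10 Dec – 25 Dec 2032: 16 days → €153,000 × 3.1% × 16/366 = €207.3443
Stoneland, 26 Dec – 31 Dec 2032: 6 days → €153,000 × 2.35% × 6/366 = €58.9426
Total = €7,168.8443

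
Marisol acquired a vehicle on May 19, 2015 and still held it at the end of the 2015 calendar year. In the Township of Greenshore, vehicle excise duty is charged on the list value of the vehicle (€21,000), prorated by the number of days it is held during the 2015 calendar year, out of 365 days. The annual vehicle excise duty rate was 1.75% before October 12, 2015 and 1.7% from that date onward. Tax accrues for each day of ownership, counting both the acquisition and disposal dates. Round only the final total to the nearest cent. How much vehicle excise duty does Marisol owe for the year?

€226.22

May 19 – October 11, 2015: 146 days at 1.75% → €21,000 × 1.75% × 146/365 = €147.0000
October 12 – December 31, 2015: 81 days at 1.7% → €21,000 × 1.7% × 81/365 = €79.2247
Total = €226.2247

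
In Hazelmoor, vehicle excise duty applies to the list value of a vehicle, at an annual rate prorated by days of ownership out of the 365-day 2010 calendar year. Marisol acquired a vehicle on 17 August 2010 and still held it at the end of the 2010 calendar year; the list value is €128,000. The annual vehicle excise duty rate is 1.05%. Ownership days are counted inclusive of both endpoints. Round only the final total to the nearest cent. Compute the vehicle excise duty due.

Days held (17 August – 31 December 2010): 137 out of 365
Tax = €128,000 × 1.05% × 137/365 = €504.4603

€504.46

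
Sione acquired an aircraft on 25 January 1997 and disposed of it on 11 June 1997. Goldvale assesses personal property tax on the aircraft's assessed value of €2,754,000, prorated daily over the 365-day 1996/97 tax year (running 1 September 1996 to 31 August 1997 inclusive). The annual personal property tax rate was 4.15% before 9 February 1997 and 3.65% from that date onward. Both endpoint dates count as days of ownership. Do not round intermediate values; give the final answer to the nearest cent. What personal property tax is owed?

€38,571.09

25 January – 8 February 1997: 15 days at 4.15% → €2,754,000 × 4.15% × 15/365 = €4,696.8904
9 February – 11 June 1997: 123 days at 3.65% → €2,754,000 × 3.65% × 123/365 = €33,874.2000
Total = €38,571.0904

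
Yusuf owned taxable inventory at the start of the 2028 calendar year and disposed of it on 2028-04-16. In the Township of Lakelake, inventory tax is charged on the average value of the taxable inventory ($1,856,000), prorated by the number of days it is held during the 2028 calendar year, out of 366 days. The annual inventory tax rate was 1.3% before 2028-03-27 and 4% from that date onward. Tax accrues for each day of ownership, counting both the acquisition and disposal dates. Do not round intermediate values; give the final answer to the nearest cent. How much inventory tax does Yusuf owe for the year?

2028-01-01 to 2028-03-26: 86 days at 1.3% → $1,856,000 × 1.3% × 86/366 = $5,669.4208
2028-03-27 to 2028-04-16: 21 days at 4% → $1,856,000 × 4% × 21/366 = $4,259.6721
Total = $9,929.0929

$9,929.09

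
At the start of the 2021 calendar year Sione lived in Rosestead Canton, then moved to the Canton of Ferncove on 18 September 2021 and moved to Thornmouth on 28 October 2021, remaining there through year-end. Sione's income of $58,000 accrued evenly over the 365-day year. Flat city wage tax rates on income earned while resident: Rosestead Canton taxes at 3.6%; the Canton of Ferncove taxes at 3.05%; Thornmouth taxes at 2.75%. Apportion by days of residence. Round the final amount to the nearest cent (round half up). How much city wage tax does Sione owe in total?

Rosestead Canton, 1 January – 17 September 2021: 260 days → $58,000 × 3.6% × 260/365 = $1,487.3425
The Canton of Ferncove, 18 September – 27 October 2021: 40 days → $58,000 × 3.05% × 40/365 = $193.8630
Thornmouth, 28 October – 31 December 2021: 65 days → $58,000 × 2.75% × 65/365 = $284.0411
Total = $1,965.2466

$1,965.25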